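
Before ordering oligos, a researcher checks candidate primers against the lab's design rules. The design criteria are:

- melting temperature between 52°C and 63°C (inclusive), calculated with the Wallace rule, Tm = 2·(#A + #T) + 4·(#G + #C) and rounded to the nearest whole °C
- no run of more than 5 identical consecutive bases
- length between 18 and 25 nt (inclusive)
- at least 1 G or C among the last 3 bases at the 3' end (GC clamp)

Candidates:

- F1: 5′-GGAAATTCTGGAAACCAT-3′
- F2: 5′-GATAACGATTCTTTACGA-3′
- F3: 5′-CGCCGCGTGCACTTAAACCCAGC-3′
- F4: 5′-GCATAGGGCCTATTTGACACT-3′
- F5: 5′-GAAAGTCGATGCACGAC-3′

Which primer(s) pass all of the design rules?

F1 (18 nt, A=7 T=4 G=4 C=3): Tm = 2·11 + 4·7 = 50°C, outside 52–63°C ✗; longest run = 3 ✓; length 18 ✓; 3' end CAT has 1 G/C ✓ — fails.
F2 (18 nt, A=6 T=6 G=3 C=3): Tm = 2·12 + 4·6 = 48°C, outside 52–63°C ✗; longest run = 3 ✓; length 18 ✓; 3' end CGA has 2 G/C ✓ — fails.
F3 (23 nt, A=5 T=3 G=5 C=10): Tm = 2·8 + 4·15 = 76°C, outside 52–63°C ✗; longest run = 3 ✓; length 23 ✓; 3' end AGC has 2 G/C ✓ — fails.
F4 (21 nt, A=5 T=6 G=5 C=5): Tm = 2·11 + 4·10 = 62°C ✓; longest run = 3 ✓; length 21 ✓; 3' end ACT has 1 G/C ✓ — passes.
F5 (17 nt, A=6 T=2 G=5 C=4): Tm = 2·8 + 4·9 = 52°C ✓; longest run = 3 ✓; length 17, outside 18–25 ✗; 3' end GAC has 2 G/C ✓ — fails.

F4 only.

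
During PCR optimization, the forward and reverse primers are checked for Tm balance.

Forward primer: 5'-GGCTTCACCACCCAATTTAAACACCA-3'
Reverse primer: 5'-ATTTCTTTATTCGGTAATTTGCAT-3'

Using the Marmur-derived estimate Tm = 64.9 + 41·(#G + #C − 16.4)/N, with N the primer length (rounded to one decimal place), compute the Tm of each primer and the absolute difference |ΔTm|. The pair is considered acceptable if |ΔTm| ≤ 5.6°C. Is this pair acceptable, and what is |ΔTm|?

|ΔTm| = 10.9°C; the pair is not acceptable.

Forward: G+C = 12, N = 26 → Tm = 64.9 + 41·(12 − 16.4)/26 = 58.0°C.
Reverse: G+C = 6, N = 24 → Tm = 64.9 + 41·(6 − 16.4)/24 = 47.1°C.
|ΔTm| = |58.0 − 47.1| = 10.9°C, > 5.6°C.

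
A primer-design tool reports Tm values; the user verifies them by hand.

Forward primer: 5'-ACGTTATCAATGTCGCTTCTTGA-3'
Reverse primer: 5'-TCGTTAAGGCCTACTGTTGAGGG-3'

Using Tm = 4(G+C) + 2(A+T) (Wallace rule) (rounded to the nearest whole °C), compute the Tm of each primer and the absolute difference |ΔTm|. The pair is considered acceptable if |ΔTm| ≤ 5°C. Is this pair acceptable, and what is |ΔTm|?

|ΔTm| = 6°C; the pair is not acceptable.

Forward: A=5 T=9 G=4 C=5 → Tm = 2·14 + 4·9 = 64°C.
Reverse: A=4 T=7 G=8 C=4 → Tm = 2·11 + 4·12 = 70°C.
|ΔTm| = |64 − 70| = 6°C, > 5°C.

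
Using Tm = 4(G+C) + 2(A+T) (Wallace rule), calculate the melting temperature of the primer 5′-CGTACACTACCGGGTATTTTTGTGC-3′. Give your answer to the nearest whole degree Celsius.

74°C

Base counts: A=4, T=9, G=6, C=6 (length 25).
Tm = 2·(4+9) + 4·(6+6) = 2·13 + 4·12 = 26 + 48 = 74°C.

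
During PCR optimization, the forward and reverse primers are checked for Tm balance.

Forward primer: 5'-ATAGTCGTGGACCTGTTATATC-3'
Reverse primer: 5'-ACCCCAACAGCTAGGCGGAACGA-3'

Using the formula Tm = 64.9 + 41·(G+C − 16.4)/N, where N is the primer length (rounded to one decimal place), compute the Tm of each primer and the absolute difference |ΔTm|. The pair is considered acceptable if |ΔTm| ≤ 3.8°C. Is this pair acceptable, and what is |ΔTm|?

|ΔTm| = 9.5°C; the pair is not acceptable.

Forward: G+C = 9, N = 22 → Tm = 64.9 + 41·(9 − 16.4)/22 = 51.1°C.
Reverse: G+C = 14, N = 23 → Tm = 64.9 + 41·(14 − 16.4)/23 = 60.6°C.
|ΔTm| = |51.1 − 60.6| = 9.5°C, > 3.8°C.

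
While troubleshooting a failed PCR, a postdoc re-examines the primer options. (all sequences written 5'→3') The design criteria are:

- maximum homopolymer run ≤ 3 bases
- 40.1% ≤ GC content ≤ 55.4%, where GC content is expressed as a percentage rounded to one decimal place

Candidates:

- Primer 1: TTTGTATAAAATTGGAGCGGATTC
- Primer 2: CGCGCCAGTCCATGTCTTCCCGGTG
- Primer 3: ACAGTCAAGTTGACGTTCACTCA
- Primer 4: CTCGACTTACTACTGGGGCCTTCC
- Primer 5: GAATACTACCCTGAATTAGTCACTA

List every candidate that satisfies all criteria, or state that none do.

Primer 1 (24 nt, A=7 T=9 G=6 C=2): longest run = 4, exceeds 3 ✗; GC 8/24 = 33.3%, outside 40.1–55.4% ✗ — fails.
Primer 2 (25 nt, A=2 T=6 G=7 C=10): longest run = 3 ✓; GC 17/25 = 68.0%, outside 40.1–55.4% ✗ — fails.
Primer 3 (23 nt, A=7 T=6 G=4 C=6): longest run = 2 ✓; GC 10/23 = 43.5% ✓ — passes.
Primer 4 (24 nt, A=3 T=7 G=5 C=9): longest run = 4, exceeds 3 ✗; GC 14/24 = 58.3%, outside 40.1–55.4% ✗ — fails.
Primer 5 (25 nt, A=9 T=7 G=3 C=6): longest run = 3 ✓; GC 9/25 = 36.0%, outside 40.1–55.4% ✗ — fails.

Primer 3 only.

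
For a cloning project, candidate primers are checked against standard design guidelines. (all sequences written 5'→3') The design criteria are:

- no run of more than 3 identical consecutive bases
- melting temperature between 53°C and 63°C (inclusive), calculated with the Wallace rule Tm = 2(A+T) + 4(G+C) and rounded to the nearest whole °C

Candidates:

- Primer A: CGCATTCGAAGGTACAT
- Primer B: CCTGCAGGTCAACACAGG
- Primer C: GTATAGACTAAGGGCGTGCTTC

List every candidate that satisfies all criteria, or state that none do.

Primer B only.

Primer A (17 nt, A=5 T=4 G=4 C=4): longest run = 2 ✓; Tm = 2·9 + 4·8 = 50°C, outside 53–63°C ✗ — fails.
Primer B (18 nt, A=5 T=2 G=5 C=6): longest run = 2 ✓; Tm = 2·7 + 4·11 = 58°C ✓ — passes.
Primer C (22 nt, A=5 T=6 G=7 C=4): longest run = 3 ✓; Tm = 2·11 + 4·11 = 66°C, outside 53–63°C ✗ — fails.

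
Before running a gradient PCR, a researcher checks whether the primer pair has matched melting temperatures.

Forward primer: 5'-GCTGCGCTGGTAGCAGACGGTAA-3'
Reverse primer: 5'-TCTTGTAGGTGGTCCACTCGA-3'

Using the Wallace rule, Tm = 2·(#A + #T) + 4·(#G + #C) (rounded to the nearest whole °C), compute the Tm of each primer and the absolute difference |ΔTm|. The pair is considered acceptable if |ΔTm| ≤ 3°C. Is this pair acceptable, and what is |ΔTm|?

Forward: A=5 T=4 G=9 C=5 → Tm = 2·9 + 4·14 = 74°C.
Reverse: A=3 T=7 G=6 C=5 → Tm = 2·10 + 4·11 = 64°C.
|ΔTm| = |74 − 64| = 10°C, > 3°C.

|ΔTm| = 10°C; the pair is not acceptable.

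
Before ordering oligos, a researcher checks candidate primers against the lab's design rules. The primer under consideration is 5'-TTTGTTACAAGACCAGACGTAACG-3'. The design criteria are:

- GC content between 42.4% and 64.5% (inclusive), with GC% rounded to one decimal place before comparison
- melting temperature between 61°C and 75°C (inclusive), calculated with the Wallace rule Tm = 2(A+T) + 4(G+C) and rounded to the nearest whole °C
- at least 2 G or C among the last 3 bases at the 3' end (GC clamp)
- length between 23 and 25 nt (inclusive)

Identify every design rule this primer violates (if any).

Fails: GC content.

Base counts: A=8, T=6, G=5, C=5 (length 24).
GC content: GC 10/24 = 41.7%, outside 42.4–64.5% ✗
Tm: Tm = 2·14 + 4·10 = 68°C ✓
GC clamp: 3' end ACG has 2 G/C ✓
length: length 24 ✓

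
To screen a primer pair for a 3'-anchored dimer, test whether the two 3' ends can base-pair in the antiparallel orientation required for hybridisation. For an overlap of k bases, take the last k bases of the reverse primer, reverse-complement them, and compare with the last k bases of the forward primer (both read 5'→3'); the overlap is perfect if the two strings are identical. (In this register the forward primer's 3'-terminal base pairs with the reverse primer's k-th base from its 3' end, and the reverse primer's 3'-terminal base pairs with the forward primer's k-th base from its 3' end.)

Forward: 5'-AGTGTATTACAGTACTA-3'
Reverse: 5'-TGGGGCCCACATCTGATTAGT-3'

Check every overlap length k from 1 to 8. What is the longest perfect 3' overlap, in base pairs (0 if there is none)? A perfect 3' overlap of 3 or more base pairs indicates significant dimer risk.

Last 8 bases (5'→3') — forward …CAGTACTA, reverse …TGATTAGT.
Reverse complement of the reverse primer's last 8 bases: ACTAATCA; its first k bases are the reverse complement of the reverse primer's last k bases, so a perfect k-base overlap needs the forward primer's last k bases to equal them.
Comparing (forward last k vs required): k=1: A vs A ✓; k=2: TA vs AC ✗; k=3: CTA vs ACT ✗; k=4: ACTA vs ACTA ✓; k=5: TACTA vs ACTAA ✗; k=6: GTACTA vs ACTAAT ✗; k=7: AGTACTA vs ACTAATC ✗; k=8: CAGTACTA vs ACTAATCA ✗.
Perfect overlaps at k = 1, 4; the largest is 4.

Longest perfect overlap: 4 complementary base pairs; significant dimer risk (threshold 3).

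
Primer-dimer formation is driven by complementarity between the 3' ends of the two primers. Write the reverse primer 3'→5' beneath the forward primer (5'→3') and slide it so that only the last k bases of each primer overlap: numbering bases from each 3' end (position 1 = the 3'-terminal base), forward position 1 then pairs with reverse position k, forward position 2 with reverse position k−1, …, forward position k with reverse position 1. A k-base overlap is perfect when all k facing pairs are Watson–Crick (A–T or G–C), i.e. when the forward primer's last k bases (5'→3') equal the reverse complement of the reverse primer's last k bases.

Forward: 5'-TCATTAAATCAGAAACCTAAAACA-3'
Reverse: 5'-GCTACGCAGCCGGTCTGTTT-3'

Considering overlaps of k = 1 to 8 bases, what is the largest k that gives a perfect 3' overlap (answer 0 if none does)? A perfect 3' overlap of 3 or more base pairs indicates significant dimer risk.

Last 8 bases (5'→3') — forward …CTAAAACA, reverse …GTCTGTTT.
Reverse complement of the reverse primer's last 8 bases: AAACAGAC; its first k bases are the reverse complement of the reverse primer's last k bases, so a perfect k-base overlap needs the forward primer's last k bases to equal them.
Comparing (forward last k vs required): k=1: A vs A ✓; k=2: CA vs AA ✗; k=3: ACA vs AAA ✗; k=4: AACA vs AAAC ✗; k=5: AAACA vs AAACA ✓; k=6: AAAACA vs AAACAG ✗; k=7: TAAAACA vs AAACAGA ✗; k=8: CTAAAACA vs AAACAGAC ✗.
Perfect overlaps at k = 1, 5; the largest is 5.

Longest perfect overlap: 5 complementary base pairs; significant dimer risk (threshold 3).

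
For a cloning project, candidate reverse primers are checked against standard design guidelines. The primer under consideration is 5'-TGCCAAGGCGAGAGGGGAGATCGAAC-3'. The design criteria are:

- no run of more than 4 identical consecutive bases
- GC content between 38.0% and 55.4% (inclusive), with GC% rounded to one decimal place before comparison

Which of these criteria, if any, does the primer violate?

Base counts: A=8, T=2, G=11, C=5 (length 26).
homopolymer run: longest run = 4 ✓
GC content: GC 16/26 = 61.5%, outside 38.0–55.4% ✗

Fails: GC content.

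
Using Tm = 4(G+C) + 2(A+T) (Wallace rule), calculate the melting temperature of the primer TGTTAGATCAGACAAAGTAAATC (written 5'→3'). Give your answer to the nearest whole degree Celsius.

60°C

Base counts: A=10, T=6, G=4, C=3 (length 23).
Tm = 2·(10+6) + 4·(4+3) = 2·16 + 4·7 = 32 + 28 = 60°C.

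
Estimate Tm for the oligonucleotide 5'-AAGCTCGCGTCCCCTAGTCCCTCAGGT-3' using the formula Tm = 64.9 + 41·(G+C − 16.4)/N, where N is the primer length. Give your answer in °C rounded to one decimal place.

65.8°C

Base counts: A=4, T=6, G=6, C=11; G+C = 17, N = 27.
Tm = 64.9 + 41·(17 − 16.4)/27 = 64.9 + 24.60/27 = 65.8°C.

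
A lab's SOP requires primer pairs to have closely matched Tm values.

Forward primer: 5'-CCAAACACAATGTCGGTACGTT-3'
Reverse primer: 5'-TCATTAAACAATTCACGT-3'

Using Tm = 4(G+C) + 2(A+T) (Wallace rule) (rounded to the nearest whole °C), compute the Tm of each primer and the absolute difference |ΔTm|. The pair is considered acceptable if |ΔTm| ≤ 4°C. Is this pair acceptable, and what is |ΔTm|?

|ΔTm| = 18°C; the pair is not acceptable.

Forward: A=7 T=5 G=4 C=6 → Tm = 2·12 + 4·10 = 64°C.
Reverse: A=7 T=6 G=1 C=4 → Tm = 2·13 + 4·5 = 46°C.
|ΔTm| = |64 − 46| = 18°C, > 4°C.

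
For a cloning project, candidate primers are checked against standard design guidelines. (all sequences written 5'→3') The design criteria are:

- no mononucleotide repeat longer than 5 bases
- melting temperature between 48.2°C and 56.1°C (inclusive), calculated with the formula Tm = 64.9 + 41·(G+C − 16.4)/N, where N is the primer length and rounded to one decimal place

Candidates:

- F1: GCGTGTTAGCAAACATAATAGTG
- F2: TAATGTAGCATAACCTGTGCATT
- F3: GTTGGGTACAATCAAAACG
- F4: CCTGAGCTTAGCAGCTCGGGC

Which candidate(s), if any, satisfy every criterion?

F1 and F2.

F1 (23 nt, A=8 T=6 G=6 C=3): longest run = 3 ✓; Tm = 64.9 + 41·(9 − 16.4)/23 = 51.7°C ✓ — passes.
F2 (23 nt, A=7 T=8 G=4 C=4): longest run = 2 ✓; Tm = 64.9 + 41·(8 − 16.4)/23 = 49.9°C ✓ — passes.
F3 (19 nt, A=7 T=4 G=5 C=3): longest run = 4 ✓; Tm = 64.9 + 41·(8 − 16.4)/19 = 46.8°C, outside 48.2–56.1°C ✗ — fails.
F4 (21 nt, A=3 T=4 G=7 C=7): longest run = 3 ✓; Tm = 64.9 + 41·(14 − 16.4)/21 = 60.2°C, outside 48.2–56.1°C ✗ — fails.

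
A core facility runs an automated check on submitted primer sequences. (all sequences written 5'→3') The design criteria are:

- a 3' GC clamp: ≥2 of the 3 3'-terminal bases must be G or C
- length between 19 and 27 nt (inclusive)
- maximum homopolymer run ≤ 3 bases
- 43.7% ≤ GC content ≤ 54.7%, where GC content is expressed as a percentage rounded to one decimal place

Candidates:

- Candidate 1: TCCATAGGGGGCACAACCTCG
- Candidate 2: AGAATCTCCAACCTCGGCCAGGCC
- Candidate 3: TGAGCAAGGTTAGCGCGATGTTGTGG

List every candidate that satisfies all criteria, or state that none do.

Candidate 3 only.

Candidate 1 (21 nt, A=5 T=3 G=6 C=7): 3' end TCG has 2 G/C ✓; length 21 ✓; longest run = 5, exceeds 3 ✗; GC 13/21 = 61.9%, outside 43.7–54.7% ✗ — fails.
Candidate 2 (24 nt, A=6 T=3 G=5 C=10): 3' end GCC has 3 G/C ✓; length 24 ✓; longest run = 2 ✓; GC 15/24 = 62.5%, outside 43.7–54.7% ✗ — fails.
Candidate 3 (26 nt, A=5 T=7 G=11 C=3): 3' end TGG has 2 G/C ✓; length 26 ✓; longest run = 2 ✓; GC 14/26 = 53.8% ✓ — passes.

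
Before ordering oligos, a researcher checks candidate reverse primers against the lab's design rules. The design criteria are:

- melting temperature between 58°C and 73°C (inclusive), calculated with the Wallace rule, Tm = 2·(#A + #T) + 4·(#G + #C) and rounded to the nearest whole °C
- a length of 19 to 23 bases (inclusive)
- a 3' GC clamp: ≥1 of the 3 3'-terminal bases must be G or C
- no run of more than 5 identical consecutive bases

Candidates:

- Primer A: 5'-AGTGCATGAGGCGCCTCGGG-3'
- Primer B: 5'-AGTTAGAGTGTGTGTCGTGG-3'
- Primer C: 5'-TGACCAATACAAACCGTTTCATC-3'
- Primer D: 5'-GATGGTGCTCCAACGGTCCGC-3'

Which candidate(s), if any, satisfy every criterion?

Primer A, Primer B, Primer C and Primer D.

Primer A (20 nt, A=3 T=3 G=9 C=5): Tm = 2·6 + 4·14 = 68°C ✓; length 20 ✓; 3' end GGG has 3 G/C ✓; longest run = 3 ✓ — passes.
Primer B (20 nt, A=3 T=7 G=9 C=1): Tm = 2·10 + 4·10 = 60°C ✓; length 20 ✓; 3' end TGG has 2 G/C ✓; longest run = 2 ✓ — passes.
Primer C (23 nt, A=8 T=6 G=2 C=7): Tm = 2·14 + 4·9 = 64°C ✓; length 23 ✓; 3' end ATC has 1 G/C ✓; longest run = 3 ✓ — passes.
Primer D (21 nt, A=3 T=4 G=7 C=7): Tm = 2·7 + 4·14 = 70°C ✓; length 21 ✓; 3' end CGC has 3 G/C ✓; longest run = 2 ✓ — passes.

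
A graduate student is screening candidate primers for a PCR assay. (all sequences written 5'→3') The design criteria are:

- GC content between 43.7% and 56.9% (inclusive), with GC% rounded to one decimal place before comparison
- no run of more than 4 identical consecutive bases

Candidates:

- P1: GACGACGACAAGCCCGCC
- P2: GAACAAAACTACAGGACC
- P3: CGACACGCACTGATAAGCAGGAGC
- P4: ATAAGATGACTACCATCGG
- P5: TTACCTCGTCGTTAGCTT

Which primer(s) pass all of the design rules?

P2 and P5.

P1 (18 nt, A=5 T=0 G=5 C=8): GC 13/18 = 72.2%, outside 43.7–56.9% ✗; longest run = 3 ✓ — fails.
P2 (18 nt, A=9 T=1 G=3 C=5): GC 8/18 = 44.4% ✓; longest run = 4 ✓ — passes.
P3 (24 nt, A=8 T=2 G=7 C=7): GC 14/24 = 58.3%, outside 43.7–56.9% ✗; longest run = 2 ✓ — fails.
P4 (19 nt, A=7 T=4 G=4 C=4): GC 8/19 = 42.1%, outside 43.7–56.9% ✗; longest run = 2 ✓ — fails.
P5 (18 nt, A=2 T=8 G=3 C=5): GC 8/18 = 44.4% ✓; longest run = 2 ✓ — passes.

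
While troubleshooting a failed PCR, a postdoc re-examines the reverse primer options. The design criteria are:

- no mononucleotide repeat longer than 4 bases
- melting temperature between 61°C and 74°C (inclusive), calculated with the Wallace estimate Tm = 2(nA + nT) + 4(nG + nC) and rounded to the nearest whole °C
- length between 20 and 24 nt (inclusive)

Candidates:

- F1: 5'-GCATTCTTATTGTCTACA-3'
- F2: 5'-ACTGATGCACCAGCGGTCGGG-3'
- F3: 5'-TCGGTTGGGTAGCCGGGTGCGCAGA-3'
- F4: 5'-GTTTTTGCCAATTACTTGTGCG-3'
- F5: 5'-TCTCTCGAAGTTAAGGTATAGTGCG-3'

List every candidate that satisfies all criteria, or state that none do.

F2 only.

F1 (18 nt, A=4 T=8 G=2 C=4): longest run = 2 ✓; Tm = 2·12 + 4·6 = 48°C, outside 61–74°C ✗; length 18, outside 20–24 ✗ — fails.
F2 (21 nt, A=4 T=3 G=8 C=6): longest run = 3 ✓; Tm = 2·7 + 4·14 = 70°C ✓; length 21 ✓ — passes.
F3 (25 nt, A=3 T=5 G=12 C=5): longest run = 3 ✓; Tm = 2·8 + 4·17 = 84°C, outside 61–74°C ✗; length 25, outside 20–24 ✗ — fails.
F4 (22 nt, A=3 T=10 G=5 C=4): longest run = 5, exceeds 4 ✗; Tm = 2·13 + 4·9 = 62°C ✓; length 22 ✓ — fails.
F5 (25 nt, A=6 T=8 G=7 C=4): longest run = 2 ✓; Tm = 2·14 + 4·11 = 72°C ✓; length 25, outside 20–24 ✗ — fails.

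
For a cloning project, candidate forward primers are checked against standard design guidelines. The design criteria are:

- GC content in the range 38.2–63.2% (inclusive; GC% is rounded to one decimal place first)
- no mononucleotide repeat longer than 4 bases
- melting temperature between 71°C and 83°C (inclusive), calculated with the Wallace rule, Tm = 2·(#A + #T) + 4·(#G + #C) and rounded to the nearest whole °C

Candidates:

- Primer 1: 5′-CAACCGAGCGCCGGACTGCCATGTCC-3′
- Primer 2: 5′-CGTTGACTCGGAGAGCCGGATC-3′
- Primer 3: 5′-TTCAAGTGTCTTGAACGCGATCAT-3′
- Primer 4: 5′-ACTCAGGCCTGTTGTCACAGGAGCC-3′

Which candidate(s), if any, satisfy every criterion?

Primer 4 only.

Primer 1 (26 nt, A=5 T=3 G=7 C=11): GC 18/26 = 69.2%, outside 38.2–63.2% ✗; longest run = 2 ✓; Tm = 2·8 + 4·18 = 88°C, outside 71–83°C ✗ — fails.
Primer 2 (22 nt, A=4 T=4 G=8 C=6): GC 14/22 = 63.6%, outside 38.2–63.2% ✗; longest run = 2 ✓; Tm = 2·8 + 4·14 = 72°C ✓ — fails.
Primer 3 (24 nt, A=6 T=8 G=5 C=5): GC 10/24 = 41.7% ✓; longest run = 2 ✓; Tm = 2·14 + 4·10 = 68°C, outside 71–83°C ✗ — fails.
Primer 4 (25 nt, A=5 T=5 G=7 C=8): GC 15/25 = 60.0% ✓; longest run = 2 ✓; Tm = 2·10 + 4·15 = 80°C ✓ — passes.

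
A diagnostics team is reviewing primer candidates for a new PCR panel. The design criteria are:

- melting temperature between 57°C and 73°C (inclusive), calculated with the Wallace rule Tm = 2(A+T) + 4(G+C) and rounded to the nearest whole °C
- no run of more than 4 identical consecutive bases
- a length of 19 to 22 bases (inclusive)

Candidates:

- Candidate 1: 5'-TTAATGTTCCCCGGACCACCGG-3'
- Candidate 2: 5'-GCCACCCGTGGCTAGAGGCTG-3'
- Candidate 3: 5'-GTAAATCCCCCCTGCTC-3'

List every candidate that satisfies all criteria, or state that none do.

Candidate 1 and Candidate 2.

Candidate 1 (22 nt, A=4 T=5 G=5 C=8): Tm = 2·9 + 4·13 = 70°C ✓; longest run = 4 ✓; length 22 ✓ — passes.
Candidate 2 (21 nt, A=3 T=3 G=8 C=7): Tm = 2·6 + 4·15 = 72°C ✓; longest run = 3 ✓; length 21 ✓ — passes.
Candidate 3 (17 nt, A=3 T=4 G=2 C=8): Tm = 2·7 + 4·10 = 54°C, outside 57–73°C ✗; longest run = 6, exceeds 4 ✗; length 17, outside 19–22 ✗ — fails.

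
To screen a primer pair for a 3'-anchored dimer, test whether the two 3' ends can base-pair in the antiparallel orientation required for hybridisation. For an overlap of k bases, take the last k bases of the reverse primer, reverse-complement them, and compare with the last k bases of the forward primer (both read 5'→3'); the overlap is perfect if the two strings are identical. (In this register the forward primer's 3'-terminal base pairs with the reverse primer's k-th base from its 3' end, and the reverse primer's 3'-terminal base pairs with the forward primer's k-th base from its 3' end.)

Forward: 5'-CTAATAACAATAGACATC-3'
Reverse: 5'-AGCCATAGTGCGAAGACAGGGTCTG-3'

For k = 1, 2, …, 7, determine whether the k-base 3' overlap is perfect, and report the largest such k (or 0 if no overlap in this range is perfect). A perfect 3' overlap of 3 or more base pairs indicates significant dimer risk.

Last 7 bases (5'→3') — forward …AGACATC, reverse …GGGTCTG.
Reverse complement of the reverse primer's last 7 bases: CAGACCC; its first k bases are the reverse complement of the reverse primer's last k bases, so a perfect k-base overlap needs the forward primer's last k bases to equal them.
Comparing (forward last k vs required): k=1: C vs C ✓; k=2: TC vs CA ✗; k=3: ATC vs CAG ✗; k=4: CATC vs CAGA ✗; k=5: ACATC vs CAGAC ✗; k=6: GACATC vs CAGACC ✗; k=7: AGACATC vs CAGACCC ✗.
Only k = 1 is perfect, so the longest perfect 3' overlap is 1.

Longest perfect overlap: 1 complementary base pair; below the dimer-risk threshold (threshold 3).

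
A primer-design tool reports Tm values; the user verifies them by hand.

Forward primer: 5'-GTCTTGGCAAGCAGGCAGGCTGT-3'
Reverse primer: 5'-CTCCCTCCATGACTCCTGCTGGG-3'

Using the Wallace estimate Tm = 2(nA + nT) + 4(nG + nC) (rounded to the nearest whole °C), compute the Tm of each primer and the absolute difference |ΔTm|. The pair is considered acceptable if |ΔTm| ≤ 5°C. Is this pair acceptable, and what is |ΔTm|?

Forward: A=4 T=5 G=9 C=5 → Tm = 2·9 + 4·14 = 74°C.
Reverse: A=2 T=6 G=5 C=10 → Tm = 2·8 + 4·15 = 76°C.
|ΔTm| = |74 − 76| = 2°C, ≤ 5°C.

|ΔTm| = 2°C; the pair is acceptable.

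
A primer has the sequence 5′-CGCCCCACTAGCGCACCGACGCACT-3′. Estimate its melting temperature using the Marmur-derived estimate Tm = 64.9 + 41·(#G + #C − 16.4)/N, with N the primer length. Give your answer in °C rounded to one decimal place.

Base counts: A=5, T=2, G=5, C=13; G+C = 18, N = 25.
Tm = 64.9 + 41·(18 − 16.4)/25 = 64.9 + 65.60/25 = 67.5°C.

67.5°C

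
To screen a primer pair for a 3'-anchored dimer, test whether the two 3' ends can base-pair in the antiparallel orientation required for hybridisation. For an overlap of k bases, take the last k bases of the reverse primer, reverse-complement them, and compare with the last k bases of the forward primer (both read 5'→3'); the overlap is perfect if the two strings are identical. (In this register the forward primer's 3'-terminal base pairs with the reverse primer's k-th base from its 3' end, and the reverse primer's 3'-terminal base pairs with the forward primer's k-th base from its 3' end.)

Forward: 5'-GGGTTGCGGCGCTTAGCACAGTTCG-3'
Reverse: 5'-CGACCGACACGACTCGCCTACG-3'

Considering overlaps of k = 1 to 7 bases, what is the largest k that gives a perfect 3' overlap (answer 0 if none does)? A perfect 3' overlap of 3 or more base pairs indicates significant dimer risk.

Longest perfect overlap: 2 complementary base pairs; below the dimer-risk threshold (threshold 3).

Last 7 bases (5'→3') — forward …CAGTTCG, reverse …GCCTACG.
Reverse complement of the reverse primer's last 7 bases: CGTAGGC; its first k bases are the reverse complement of the reverse primer's last k bases, so a perfect k-base overlap needs the forward primer's last k bases to equal them.
Comparing (forward last k vs required): k=1: G vs C ✗; k=2: CG vs CG ✓; k=3: TCG vs CGT ✗; k=4: TTCG vs CGTA ✗; k=5: GTTCG vs CGTAG ✗; k=6: AGTTCG vs CGTAGG ✗; k=7: CAGTTCG vs CGTAGGC ✗.
Only k = 2 is perfect, so the longest perfect 3' overlap is 2.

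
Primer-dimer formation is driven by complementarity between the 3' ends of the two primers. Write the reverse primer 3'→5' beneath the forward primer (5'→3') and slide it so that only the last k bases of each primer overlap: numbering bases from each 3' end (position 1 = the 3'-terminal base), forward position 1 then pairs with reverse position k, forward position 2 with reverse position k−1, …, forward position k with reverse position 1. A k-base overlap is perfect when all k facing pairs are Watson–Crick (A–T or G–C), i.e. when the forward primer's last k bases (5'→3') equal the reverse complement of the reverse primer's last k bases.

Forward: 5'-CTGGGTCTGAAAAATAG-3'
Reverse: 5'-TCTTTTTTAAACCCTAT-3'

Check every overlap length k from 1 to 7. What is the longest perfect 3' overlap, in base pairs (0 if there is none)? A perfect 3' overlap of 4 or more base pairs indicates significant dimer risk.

Longest perfect overlap: 4 complementary base pairs; significant dimer risk (threshold 4).

Last 7 bases (5'→3') — forward …AAAATAG, reverse …ACCCTAT.
Reverse complement of the reverse primer's last 7 bases: ATAGGGT; its first k bases are the reverse complement of the reverse primer's last k bases, so a perfect k-base overlap needs the forward primer's last k bases to equal them.
Comparing (forward last k vs required): k=1: G vs A ✗; k=2: AG vs AT ✗; k=3: TAG vs ATA ✗; k=4: ATAG vs ATAG ✓; k=5: AATAG vs ATAGG ✗; k=6: AAATAG vs ATAGGG ✗; k=7: AAAATAG vs ATAGGGT ✗.
Only k = 4 is perfect, so the longest perfect 3' overlap is 4.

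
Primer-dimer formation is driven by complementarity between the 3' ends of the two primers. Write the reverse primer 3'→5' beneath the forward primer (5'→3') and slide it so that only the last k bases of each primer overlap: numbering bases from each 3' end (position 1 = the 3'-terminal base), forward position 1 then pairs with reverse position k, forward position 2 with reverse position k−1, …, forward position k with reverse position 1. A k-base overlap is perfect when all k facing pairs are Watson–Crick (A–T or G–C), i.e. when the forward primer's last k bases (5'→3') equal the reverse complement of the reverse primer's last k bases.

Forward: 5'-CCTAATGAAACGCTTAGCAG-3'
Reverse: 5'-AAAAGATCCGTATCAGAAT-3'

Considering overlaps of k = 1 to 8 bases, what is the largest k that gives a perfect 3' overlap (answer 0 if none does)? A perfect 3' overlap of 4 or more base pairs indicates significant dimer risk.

Last 8 bases (5'→3') — forward …CTTAGCAG, reverse …ATCAGAAT.
Reverse complement of the reverse primer's last 8 bases: ATTCTGAT; its first k bases are the reverse complement of the reverse primer's last k bases, so a perfect k-base overlap needs the forward primer's last k bases to equal them.
Comparing (forward last k vs required): k=1: G vs A ✗; k=2: AG vs AT ✗; k=3: CAG vs ATT ✗; k=4: GCAG vs ATTC ✗; k=5: AGCAG vs ATTCT ✗; k=6: TAGCAG vs ATTCTG ✗; k=7: TTAGCAG vs ATTCTGA ✗; k=8: CTTAGCAG vs ATTCTGAT ✗.
No overlap length from 1 to 8 is perfect, so the longest perfect 3' overlap is 0.

Longest perfect overlap: 0 complementary base pairs; below the dimer-risk threshold (threshold 4).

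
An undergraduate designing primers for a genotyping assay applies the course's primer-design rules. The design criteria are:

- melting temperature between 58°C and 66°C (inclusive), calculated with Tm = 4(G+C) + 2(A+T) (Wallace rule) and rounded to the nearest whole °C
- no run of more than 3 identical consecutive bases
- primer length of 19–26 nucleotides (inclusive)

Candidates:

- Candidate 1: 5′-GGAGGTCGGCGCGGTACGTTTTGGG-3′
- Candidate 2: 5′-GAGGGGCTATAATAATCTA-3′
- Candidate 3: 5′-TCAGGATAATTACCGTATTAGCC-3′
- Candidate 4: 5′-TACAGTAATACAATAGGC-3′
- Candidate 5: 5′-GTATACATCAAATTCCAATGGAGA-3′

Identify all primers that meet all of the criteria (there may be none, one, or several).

Candidate 3 and Candidate 5.

Candidate 1 (25 nt, A=2 T=6 G=13 C=4): Tm = 2·8 + 4·17 = 84°C, outside 58–66°C ✗; longest run = 4, exceeds 3 ✗; length 25 ✓ — fails.
Candidate 2 (19 nt, A=7 T=5 G=5 C=2): Tm = 2·12 + 4·7 = 52°C, outside 58–66°C ✗; longest run = 4, exceeds 3 ✗; length 19 ✓ — fails.
Candidate 3 (23 nt, A=7 T=7 G=4 C=5): Tm = 2·14 + 4·9 = 64°C ✓; longest run = 2 ✓; length 23 ✓ — passes.
Candidate 4 (18 nt, A=8 T=4 G=3 C=3): Tm = 2·12 + 4·6 = 48°C, outside 58–66°C ✗; longest run = 2 ✓; length 18, outside 19–26 ✗ — fails.
Candidate 5 (24 nt, A=10 T=6 G=4 C=4): Tm = 2·16 + 4·8 = 64°C ✓; longest run = 3 ✓; length 24 ✓ — passes.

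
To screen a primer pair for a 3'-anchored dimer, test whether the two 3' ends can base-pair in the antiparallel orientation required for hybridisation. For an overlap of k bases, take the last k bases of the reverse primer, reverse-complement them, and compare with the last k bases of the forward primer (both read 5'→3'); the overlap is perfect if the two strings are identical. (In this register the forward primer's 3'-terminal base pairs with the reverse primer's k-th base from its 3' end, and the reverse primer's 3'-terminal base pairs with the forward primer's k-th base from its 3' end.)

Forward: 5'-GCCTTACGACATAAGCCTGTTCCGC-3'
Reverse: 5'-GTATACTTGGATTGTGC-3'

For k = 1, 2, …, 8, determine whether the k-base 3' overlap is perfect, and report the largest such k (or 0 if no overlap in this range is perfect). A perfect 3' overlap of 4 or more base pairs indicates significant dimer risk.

Last 8 bases (5'→3') — forward …TGTTCCGC, reverse …GATTGTGC.
Reverse complement of the reverse primer's last 8 bases: GCACAATC; its first k bases are the reverse complement of the reverse primer's last k bases, so a perfect k-base overlap needs the forward primer's last k bases to equal them.
Comparing (forward last k vs required): k=1: C vs G ✗; k=2: GC vs GC ✓; k=3: CGC vs GCA ✗; k=4: CCGC vs GCAC ✗; k=5: TCCGC vs GCACA ✗; k=6: TTCCGC vs GCACAA ✗; k=7: GTTCCGC vs GCACAAT ✗; k=8: TGTTCCGC vs GCACAATC ✗.
Only k = 2 is perfect, so the longest perfect 3' overlap is 2.

Longest perfect overlap: 2 complementary base pairs; below the dimer-risk threshold (threshold 4).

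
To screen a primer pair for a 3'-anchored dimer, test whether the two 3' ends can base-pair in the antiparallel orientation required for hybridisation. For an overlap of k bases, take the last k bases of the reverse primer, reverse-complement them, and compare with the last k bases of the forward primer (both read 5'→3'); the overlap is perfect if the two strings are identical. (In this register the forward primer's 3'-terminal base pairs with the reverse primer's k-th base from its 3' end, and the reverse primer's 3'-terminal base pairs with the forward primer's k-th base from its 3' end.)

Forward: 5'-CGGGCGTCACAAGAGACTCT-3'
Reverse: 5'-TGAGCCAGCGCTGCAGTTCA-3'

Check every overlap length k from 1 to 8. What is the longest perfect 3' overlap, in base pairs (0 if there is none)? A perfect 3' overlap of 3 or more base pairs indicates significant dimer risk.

Longest perfect overlap: 1 complementary base pair; below the dimer-risk threshold (threshold 3).

Last 8 bases (5'→3') — forward …GAGACTCT, reverse …GCAGTTCA.
Reverse complement of the reverse primer's last 8 bases: TGAACTGC; its first k bases are the reverse complement of the reverse primer's last k bases, so a perfect k-base overlap needs the forward primer's last k bases to equal them.
Comparing (forward last k vs required): k=1: T vs T ✓; k=2: CT vs TG ✗; k=3: TCT vs TGA ✗; k=4: CTCT vs TGAA ✗; k=5: ACTCT vs TGAAC ✗; k=6: GACTCT vs TGAACT ✗; k=7: AGACTCT vs TGAACTG ✗; k=8: GAGACTCT vs TGAACTGC ✗.
Only k = 1 is perfect, so the longest perfect 3' overlap is 1.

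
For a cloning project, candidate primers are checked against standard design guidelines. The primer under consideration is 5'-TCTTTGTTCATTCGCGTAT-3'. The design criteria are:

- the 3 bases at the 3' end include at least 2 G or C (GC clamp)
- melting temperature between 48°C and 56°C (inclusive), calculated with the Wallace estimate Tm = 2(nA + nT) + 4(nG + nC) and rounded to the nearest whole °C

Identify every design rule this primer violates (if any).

Fails: GC clamp.

Base counts: A=2, T=10, G=3, C=4 (length 19).
GC clamp: 3' end TAT has 0 G/C, need ≥2 ✗
Tm: Tm = 2·12 + 4·7 = 52°C ✓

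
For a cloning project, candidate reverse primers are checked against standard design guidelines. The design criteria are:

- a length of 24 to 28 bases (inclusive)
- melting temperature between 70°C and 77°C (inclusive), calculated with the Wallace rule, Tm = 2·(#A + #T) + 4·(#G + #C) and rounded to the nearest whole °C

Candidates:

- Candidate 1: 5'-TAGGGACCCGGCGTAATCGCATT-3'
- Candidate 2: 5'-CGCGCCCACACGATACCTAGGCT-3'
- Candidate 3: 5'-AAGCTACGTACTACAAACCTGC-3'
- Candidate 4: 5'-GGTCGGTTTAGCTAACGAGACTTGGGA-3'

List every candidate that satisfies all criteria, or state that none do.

Candidate 1 (23 nt, A=5 T=5 G=7 C=6): length 23, outside 24–28 ✗; Tm = 2·10 + 4·13 = 72°C ✓ — fails.
Candidate 2 (23 nt, A=5 T=3 G=5 C=10): length 23, outside 24–28 ✗; Tm = 2·8 + 4·15 = 76°C ✓ — fails.
Candidate 3 (22 nt, A=8 T=4 G=3 C=7): length 22, outside 24–28 ✗; Tm = 2·12 + 4·10 = 64°C, outside 70–77°C ✗ — fails.
Candidate 4 (27 nt, A=6 T=7 G=10 C=4): length 27 ✓; Tm = 2·13 + 4·14 = 82°C, outside 70–77°C ✗ — fails.

None of the candidates satisfy all criteria.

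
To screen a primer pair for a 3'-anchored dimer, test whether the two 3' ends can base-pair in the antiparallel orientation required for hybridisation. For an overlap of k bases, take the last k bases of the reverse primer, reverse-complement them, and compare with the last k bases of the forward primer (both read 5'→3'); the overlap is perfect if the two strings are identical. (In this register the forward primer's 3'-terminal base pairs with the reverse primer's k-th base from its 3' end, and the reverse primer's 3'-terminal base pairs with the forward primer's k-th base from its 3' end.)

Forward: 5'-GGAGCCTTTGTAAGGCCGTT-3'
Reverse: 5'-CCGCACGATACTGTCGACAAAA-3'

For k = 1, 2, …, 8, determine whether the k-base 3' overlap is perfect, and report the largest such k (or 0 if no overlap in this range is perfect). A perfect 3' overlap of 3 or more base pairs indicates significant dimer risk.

Longest perfect overlap: 2 complementary base pairs; below the dimer-risk threshold (threshold 3).

Last 8 bases (5'→3') — forward …AGGCCGTT, reverse …CGACAAAA.
Reverse complement of the reverse primer's last 8 bases: TTTTGTCG; its first k bases are the reverse complement of the reverse primer's last k bases, so a perfect k-base overlap needs the forward primer's last k bases to equal them.
Comparing (forward last k vs required): k=1: T vs T ✓; k=2: TT vs TT ✓; k=3: GTT vs TTT ✗; k=4: CGTT vs TTTT ✗; k=5: CCGTT vs TTTTG ✗; k=6: GCCGTT vs TTTTGT ✗; k=7: GGCCGTT vs TTTTGTC ✗; k=8: AGGCCGTT vs TTTTGTCG ✗.
Perfect overlaps at k = 1, 2; the largest is 2.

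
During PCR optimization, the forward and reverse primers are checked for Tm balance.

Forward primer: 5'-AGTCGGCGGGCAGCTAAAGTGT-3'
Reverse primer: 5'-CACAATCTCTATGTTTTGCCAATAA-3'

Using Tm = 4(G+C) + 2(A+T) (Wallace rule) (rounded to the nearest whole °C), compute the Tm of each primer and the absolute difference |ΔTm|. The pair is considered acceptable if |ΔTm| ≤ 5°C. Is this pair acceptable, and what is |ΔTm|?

|ΔTm| = 4°C; the pair is acceptable.

Forward: A=5 T=4 G=9 C=4 → Tm = 2·9 + 4·13 = 70°C.
Reverse: A=8 T=9 G=2 C=6 → Tm = 2·17 + 4·8 = 66°C.
|ΔTm| = |70 − 66| = 4°C, ≤ 5°C.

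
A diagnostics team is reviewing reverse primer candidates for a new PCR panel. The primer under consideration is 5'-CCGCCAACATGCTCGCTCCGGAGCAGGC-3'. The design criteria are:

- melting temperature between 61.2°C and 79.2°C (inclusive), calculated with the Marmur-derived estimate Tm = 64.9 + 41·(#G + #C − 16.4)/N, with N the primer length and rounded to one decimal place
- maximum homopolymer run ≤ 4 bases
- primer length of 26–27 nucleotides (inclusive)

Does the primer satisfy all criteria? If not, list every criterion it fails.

Base counts: A=5, T=3, G=8, C=12 (length 28).
Tm: Tm = 64.9 + 41·(20 − 16.4)/28 = 70.2°C ✓
homopolymer run: longest run = 2 ✓
length: length 28, outside 26–27 ✗

Fails: length.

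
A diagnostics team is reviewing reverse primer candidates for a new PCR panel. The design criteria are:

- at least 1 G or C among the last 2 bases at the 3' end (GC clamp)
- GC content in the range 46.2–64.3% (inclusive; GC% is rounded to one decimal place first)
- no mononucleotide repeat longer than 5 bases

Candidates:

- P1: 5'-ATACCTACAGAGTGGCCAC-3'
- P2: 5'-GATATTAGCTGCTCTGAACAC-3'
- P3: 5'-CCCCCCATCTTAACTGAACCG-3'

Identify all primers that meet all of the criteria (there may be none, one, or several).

P1 only.

P1 (19 nt, A=6 T=3 G=4 C=6): 3' end AC has 1 G/C ✓; GC 10/19 = 52.6% ✓; longest run = 2 ✓ — passes.
P2 (21 nt, A=6 T=6 G=4 C=5): 3' end AC has 1 G/C ✓; GC 9/21 = 42.9%, outside 46.2–64.3% ✗; longest run = 2 ✓ — fails.
P3 (21 nt, A=5 T=4 G=2 C=10): 3' end CG has 2 G/C ✓; GC 12/21 = 57.1% ✓; longest run = 6, exceeds 5 ✗ — fails.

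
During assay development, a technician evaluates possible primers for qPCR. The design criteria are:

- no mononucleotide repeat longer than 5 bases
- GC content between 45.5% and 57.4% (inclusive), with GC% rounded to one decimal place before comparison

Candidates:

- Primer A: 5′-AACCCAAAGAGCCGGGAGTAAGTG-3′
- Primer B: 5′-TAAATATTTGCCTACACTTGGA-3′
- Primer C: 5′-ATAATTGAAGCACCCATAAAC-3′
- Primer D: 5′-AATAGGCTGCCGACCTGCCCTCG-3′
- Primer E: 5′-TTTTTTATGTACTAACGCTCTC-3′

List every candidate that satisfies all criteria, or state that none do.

Primer A (24 nt, A=9 T=2 G=8 C=5): longest run = 3 ✓; GC 13/24 = 54.2% ✓ — passes.
Primer B (22 nt, A=7 T=8 G=3 C=4): longest run = 3 ✓; GC 7/22 = 31.8%, outside 45.5–57.4% ✗ — fails.
Primer C (21 nt, A=10 T=4 G=2 C=5): longest run = 3 ✓; GC 7/21 = 33.3%, outside 45.5–57.4% ✗ — fails.
Primer D (23 nt, A=4 T=4 G=6 C=9): longest run = 3 ✓; GC 15/23 = 65.2%, outside 45.5–57.4% ✗ — fails.
Primer E (22 nt, A=4 T=11 G=2 C=5): longest run = 6, exceeds 5 ✗; GC 7/22 = 31.8%, outside 45.5–57.4% ✗ — fails.

Primer A only.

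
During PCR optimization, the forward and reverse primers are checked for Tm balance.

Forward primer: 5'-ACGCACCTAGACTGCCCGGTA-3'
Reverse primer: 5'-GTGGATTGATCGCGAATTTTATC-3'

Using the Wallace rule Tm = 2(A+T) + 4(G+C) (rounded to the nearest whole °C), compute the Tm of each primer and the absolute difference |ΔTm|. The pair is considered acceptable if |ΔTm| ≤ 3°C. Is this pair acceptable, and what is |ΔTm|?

Forward: A=5 T=3 G=5 C=8 → Tm = 2·8 + 4·13 = 68°C.
Reverse: A=5 T=9 G=6 C=3 → Tm = 2·14 + 4·9 = 64°C.
|ΔTm| = |68 − 64| = 4°C, > 3°C.

|ΔTm| = 4°C; the pair is not acceptable.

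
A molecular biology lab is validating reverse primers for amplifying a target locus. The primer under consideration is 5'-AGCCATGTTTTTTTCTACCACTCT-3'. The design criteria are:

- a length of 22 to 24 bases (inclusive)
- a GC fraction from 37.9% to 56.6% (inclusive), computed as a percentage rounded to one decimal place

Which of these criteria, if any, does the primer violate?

Base counts: A=4, T=11, G=2, C=7 (length 24).
length: length 24 ✓
GC content: GC 9/24 = 37.5%, outside 37.9–56.6% ✗

Fails: GC content.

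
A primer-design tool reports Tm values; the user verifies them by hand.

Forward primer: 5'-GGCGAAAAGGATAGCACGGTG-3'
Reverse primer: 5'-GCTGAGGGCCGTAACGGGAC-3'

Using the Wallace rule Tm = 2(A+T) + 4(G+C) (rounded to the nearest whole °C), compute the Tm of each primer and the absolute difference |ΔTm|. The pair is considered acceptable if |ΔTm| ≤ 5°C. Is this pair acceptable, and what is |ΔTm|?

|ΔTm| = 2°C; the pair is acceptable.

Forward: A=7 T=2 G=9 C=3 → Tm = 2·9 + 4·12 = 66°C.
Reverse: A=4 T=2 G=9 C=5 → Tm = 2·6 + 4·14 = 68°C.
|ΔTm| = |66 − 68| = 2°C, ≤ 5°C.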